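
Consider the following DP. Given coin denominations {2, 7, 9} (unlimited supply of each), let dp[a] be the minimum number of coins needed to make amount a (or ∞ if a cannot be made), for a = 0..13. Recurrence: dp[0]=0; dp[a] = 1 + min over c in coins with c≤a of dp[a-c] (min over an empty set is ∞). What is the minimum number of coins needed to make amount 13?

3

 a  0  1  2  3  4  5  6  7  8  9 10 11 12 13
dp  0  -  1  -  2  -  3  1  4  1  5  2  6  3
(- denotes ∞ / unreachable)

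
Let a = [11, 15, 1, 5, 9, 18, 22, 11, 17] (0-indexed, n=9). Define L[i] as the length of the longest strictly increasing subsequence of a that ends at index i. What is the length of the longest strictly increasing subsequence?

5

   i    0    1    2    3    4    5    6    7    8
a[i]   11   15    1    5    9   18   22   11   17
L[i]    1    2    1    2    3    4    5    4    5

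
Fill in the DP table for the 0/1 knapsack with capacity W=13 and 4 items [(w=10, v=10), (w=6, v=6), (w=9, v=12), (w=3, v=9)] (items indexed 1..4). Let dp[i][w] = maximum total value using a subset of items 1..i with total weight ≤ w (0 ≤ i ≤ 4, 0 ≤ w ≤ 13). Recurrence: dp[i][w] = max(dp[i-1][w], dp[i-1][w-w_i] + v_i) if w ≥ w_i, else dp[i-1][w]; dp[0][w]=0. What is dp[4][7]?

9

i\w   0   1   2   3   4   5   6   7   8   9  10  11  12  13
  0   0   0   0   0   0   0   0   0   0   0   0   0   0   0
  1   0   0   0   0   0   0   0   0   0   0  10  10  10  10
  2   0   0   0   0   0   0   6   6   6   6  10  10  10  10
  3   0   0   0   0   0   0   6   6   6  12  12  12  12  12
  4   0   0   0   9   9   9   9   9   9  15  15  15  21  21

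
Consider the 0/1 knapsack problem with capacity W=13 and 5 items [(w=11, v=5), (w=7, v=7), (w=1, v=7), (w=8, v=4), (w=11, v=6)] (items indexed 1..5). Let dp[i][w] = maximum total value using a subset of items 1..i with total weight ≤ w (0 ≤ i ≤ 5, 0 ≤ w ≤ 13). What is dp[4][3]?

7

i\w   0   1   2   3   4   5   6   7   8   9  10  11  12  13
  0   0   0   0   0   0   0   0   0   0   0   0   0   0   0
  1   0   0   0   0   0   0   0   0   0   0   0   5   5   5
  2   0   0   0   0   0   0   0   7   7   7   7   7   7   7
  3   0   7   7   7   7   7   7   7  14  14  14  14  14  14
  4   0   7   7   7   7   7   7   7  14  14  14  14  14  14
  5   0   7   7   7   7   7   7   7  14  14  14  14  14  14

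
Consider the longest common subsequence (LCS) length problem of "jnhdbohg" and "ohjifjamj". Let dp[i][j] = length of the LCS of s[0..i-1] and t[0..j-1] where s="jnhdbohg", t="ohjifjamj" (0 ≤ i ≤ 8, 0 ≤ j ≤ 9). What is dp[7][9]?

   ''  o  h  j  i  f  j  a  m  j
''  0  0  0  0  0  0  0  0  0  0
 j  0  0  0  1  1  1  1  1  1  1
 n  0  0  0  1  1  1  1  1  1  1
 h  0  0  1  1  1  1  1  1  1  1
 d  0  0  1  1  1  1  1  1  1  1
 b  0  0  1  1  1  1  1  1  1  1
 o  0  1  1  1  1  1  1  1  1  1
 h  0  1  2  2  2  2  2  2  2  2
 g  0  1  2  2  2  2  2  2  2  2

2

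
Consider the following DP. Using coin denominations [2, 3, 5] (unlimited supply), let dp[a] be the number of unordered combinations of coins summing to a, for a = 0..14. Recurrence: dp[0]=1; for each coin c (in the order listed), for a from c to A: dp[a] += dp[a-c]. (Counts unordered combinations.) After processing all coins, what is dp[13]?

after  coin     0     1     2     3     4     5     6     7     8     9    10    11    12    13    14
          2     1     0     1     0     1     0     1     0     1     0     1     0     1     0     1
          3     1     0     1     1     1     1     2     1     2     2     2     2     3     2     3
          5     1     0     1     1     1     2     2     2     3     3     4     4     5     5     6

5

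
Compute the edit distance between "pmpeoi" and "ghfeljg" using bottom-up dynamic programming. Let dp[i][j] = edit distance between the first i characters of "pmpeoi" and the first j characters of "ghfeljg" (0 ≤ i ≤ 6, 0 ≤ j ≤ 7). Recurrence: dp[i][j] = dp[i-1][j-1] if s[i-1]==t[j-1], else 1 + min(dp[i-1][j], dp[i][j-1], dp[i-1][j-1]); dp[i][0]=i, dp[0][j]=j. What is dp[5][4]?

   ''  g  h  f  e  l  j  g
''  0  1  2  3  4  5  6  7
 p  1  1  2  3  4  5  6  7
 m  2  2  2  3  4  5  6  7
 p  3  3  3  3  4  5  6  7
 e  4  4  4  4  3  4  5  6
 o  5  5  5  5  4  4  5  6
 i  6  6  6  6  5  5  5  6

4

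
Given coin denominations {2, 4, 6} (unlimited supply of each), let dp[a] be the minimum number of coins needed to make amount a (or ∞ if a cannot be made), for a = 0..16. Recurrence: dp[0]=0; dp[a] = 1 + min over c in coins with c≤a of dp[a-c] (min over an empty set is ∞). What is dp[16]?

3

 a  0  1  2  3  4  5  6  7  8  9 10 11 12 13 14 15 16
dp  0  -  1  -  1  -  1  -  2  -  2  -  2  -  3  -  3
(- denotes ∞ / unreachable)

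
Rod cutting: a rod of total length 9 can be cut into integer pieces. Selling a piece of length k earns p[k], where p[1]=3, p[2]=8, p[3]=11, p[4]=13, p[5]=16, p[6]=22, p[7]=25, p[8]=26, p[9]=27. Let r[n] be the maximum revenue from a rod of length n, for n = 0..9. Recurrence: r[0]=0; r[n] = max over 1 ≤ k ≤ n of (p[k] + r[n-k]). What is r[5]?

   n    0    1    2    3    4    5    6    7    8    9
r[n]    0    3    8   11   16   19   24   27   32   35

19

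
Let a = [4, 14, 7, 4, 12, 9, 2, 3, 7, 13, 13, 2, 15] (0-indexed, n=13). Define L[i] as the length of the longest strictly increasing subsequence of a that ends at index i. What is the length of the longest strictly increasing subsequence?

   i    0    1    2    3    4    5    6    7    8    9   10   11   12
a[i]    4   14    7    4   12    9    2    3    7   13   13    2   15
L[i]    1    2    2    1    3    3    1    2    3    4    4    1    5

5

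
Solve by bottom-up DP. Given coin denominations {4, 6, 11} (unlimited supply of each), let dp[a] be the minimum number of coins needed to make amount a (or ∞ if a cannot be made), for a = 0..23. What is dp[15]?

 a  0  1  2  3  4  5  6  7  8  9 10 11 12 13 14 15 16 17 18 19 20 21 22 23
dp  0  -  -  -  1  -  1  -  2  -  2  1  2  -  3  2  3  2  3  3  4  3  2  3
(- denotes ∞ / unreachable)

2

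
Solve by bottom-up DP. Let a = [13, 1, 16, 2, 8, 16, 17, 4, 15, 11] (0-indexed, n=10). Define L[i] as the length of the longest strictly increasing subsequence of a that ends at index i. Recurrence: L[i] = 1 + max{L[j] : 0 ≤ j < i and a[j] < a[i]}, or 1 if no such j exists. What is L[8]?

   i    0    1    2    3    4    5    6    7    8    9
a[i]   13    1   16    2    8   16   17    4   15   11
L[i]    1    1    2    2    3    4    5    3    4    4

4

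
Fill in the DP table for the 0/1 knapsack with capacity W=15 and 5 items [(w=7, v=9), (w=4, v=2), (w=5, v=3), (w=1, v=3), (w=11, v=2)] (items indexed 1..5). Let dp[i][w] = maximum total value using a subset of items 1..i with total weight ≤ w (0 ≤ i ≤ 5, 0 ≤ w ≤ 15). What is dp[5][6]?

i\w   0   1   2   3   4   5   6   7   8   9  10  11  12  13  14  15
  0   0   0   0   0   0   0   0   0   0   0   0   0   0   0   0   0
  1   0   0   0   0   0   0   0   9   9   9   9   9   9   9   9   9
  2   0   0   0   0   2   2   2   9   9   9   9  11  11  11  11  11
  3   0   0   0   0   2   3   3   9   9   9   9  11  12  12  12  12
  4   0   3   3   3   3   5   6   9  12  12  12  12  14  15  15  15
  5   0   3   3   3   3   5   6   9  12  12  12  12  14  15  15  15

6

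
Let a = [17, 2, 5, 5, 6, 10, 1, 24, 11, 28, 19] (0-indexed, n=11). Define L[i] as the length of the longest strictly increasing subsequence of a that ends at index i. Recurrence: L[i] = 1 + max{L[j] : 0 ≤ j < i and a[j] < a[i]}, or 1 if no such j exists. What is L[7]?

   i    0    1    2    3    4    5    6    7    8    9   10
a[i]   17    2    5    5    6   10    1   24   11   28   19
L[i]    1    1    2    2    3    4    1    5    5    6    6

5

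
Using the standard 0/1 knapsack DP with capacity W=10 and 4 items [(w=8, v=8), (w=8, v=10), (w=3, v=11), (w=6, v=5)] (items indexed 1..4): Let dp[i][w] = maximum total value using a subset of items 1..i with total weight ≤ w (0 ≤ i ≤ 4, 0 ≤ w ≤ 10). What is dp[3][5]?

i\w   0   1   2   3   4   5   6   7   8   9  10
  0   0   0   0   0   0   0   0   0   0   0   0
  1   0   0   0   0   0   0   0   0   8   8   8
  2   0   0   0   0   0   0   0   0  10  10  10
  3   0   0   0  11  11  11  11  11  11  11  11
  4   0   0   0  11  11  11  11  11  11  16  16

11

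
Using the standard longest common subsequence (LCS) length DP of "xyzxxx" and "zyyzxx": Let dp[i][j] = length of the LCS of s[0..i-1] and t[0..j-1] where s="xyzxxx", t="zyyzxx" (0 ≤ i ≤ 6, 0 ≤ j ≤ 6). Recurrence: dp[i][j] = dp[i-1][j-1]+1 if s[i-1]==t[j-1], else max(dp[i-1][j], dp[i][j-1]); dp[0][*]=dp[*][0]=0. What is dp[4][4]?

   ''  z  y  y  z  x  x
''  0  0  0  0  0  0  0
 x  0  0  0  0  0  1  1
 y  0  0  1  1  1  1  1
 z  0  1  1  1  2  2  2
 x  0  1  1  1  2  3  3
 x  0  1  1  1  2  3  4
 x  0  1  1  1  2  3  4

2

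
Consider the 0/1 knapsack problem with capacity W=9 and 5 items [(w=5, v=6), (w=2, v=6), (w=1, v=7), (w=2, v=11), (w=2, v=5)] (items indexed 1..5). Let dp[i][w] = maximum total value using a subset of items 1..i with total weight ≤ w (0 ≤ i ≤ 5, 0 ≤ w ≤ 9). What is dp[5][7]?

29

i\w   0   1   2   3   4   5   6   7   8   9
  0   0   0   0   0   0   0   0   0   0   0
  1   0   0   0   0   0   6   6   6   6   6
  2   0   0   6   6   6   6   6  12  12  12
  3   0   7   7  13  13  13  13  13  19  19
  4   0   7  11  18  18  24  24  24  24  24
  5   0   7  11  18  18  24  24  29  29  29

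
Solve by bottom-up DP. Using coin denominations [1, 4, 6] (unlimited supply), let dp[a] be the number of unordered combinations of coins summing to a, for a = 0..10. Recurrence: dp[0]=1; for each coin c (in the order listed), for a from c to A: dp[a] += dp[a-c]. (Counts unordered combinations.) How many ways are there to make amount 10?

after  coin     0     1     2     3     4     5     6     7     8     9    10
          1     1     1     1     1     1     1     1     1     1     1     1
          4     1     1     1     1     2     2     2     2     3     3     3
          6     1     1     1     1     2     2     3     3     4     4     5

5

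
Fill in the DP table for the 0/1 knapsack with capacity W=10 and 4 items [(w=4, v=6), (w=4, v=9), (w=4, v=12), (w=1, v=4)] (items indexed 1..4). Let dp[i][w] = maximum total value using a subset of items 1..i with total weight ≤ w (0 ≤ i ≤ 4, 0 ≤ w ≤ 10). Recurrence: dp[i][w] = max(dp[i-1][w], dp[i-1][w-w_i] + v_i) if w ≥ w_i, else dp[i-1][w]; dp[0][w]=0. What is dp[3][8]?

i\w   0   1   2   3   4   5   6   7   8   9  10
  0   0   0   0   0   0   0   0   0   0   0   0
  1   0   0   0   0   6   6   6   6   6   6   6
  2   0   0   0   0   9   9   9   9  15  15  15
  3   0   0   0   0  12  12  12  12  21  21  21
  4   0   4   4   4  12  16  16  16  21  25  25

21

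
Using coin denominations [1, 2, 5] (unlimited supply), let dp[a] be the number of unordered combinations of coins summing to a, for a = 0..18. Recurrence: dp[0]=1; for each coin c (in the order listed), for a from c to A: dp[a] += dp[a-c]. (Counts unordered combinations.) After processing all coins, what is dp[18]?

after  coin     0     1     2     3     4     5     6     7     8     9    10    11    12    13    14    15    16    17    18
          1     1     1     1     1     1     1     1     1     1     1     1     1     1     1     1     1     1     1     1
          2     1     1     2     2     3     3     4     4     5     5     6     6     7     7     8     8     9     9    10
          5     1     1     2     2     3     4     5     6     7     8    10    11    13    14    16    18    20    22    24

24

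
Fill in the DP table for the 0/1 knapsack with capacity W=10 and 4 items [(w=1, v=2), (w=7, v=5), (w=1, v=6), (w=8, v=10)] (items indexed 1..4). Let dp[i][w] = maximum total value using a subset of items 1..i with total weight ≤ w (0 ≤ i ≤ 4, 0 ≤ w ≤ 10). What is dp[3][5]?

8

i\w   0   1   2   3   4   5   6   7   8   9  10
  0   0   0   0   0   0   0   0   0   0   0   0
  1   0   2   2   2   2   2   2   2   2   2   2
  2   0   2   2   2   2   2   2   5   7   7   7
  3   0   6   8   8   8   8   8   8  11  13  13
  4   0   6   8   8   8   8   8   8  11  16  18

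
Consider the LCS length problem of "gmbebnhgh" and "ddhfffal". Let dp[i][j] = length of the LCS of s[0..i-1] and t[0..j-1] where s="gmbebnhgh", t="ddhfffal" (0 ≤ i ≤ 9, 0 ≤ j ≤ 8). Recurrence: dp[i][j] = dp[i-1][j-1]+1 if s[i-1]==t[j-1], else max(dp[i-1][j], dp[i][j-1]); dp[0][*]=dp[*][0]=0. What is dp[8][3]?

1

   ''  d  d  h  f  f  f  a  l
''  0  0  0  0  0  0  0  0  0
 g  0  0  0  0  0  0  0  0  0
 m  0  0  0  0  0  0  0  0  0
 b  0  0  0  0  0  0  0  0  0
 e  0  0  0  0  0  0  0  0  0
 b  0  0  0  0  0  0  0  0  0
 n  0  0  0  0  0  0  0  0  0
 h  0  0  0  1  1  1  1  1  1
 g  0  0  0  1  1  1  1  1  1
 h  0  0  0  1  1  1  1  1  1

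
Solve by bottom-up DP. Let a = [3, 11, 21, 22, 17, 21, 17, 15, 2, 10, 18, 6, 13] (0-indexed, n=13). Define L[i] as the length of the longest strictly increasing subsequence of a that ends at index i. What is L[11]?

2

   i    0    1    2    3    4    5    6    7    8    9   10   11   12
a[i]    3   11   21   22   17   21   17   15    2   10   18    6   13
L[i]    1    2    3    4    3    4    3    3    1    2    4    2    3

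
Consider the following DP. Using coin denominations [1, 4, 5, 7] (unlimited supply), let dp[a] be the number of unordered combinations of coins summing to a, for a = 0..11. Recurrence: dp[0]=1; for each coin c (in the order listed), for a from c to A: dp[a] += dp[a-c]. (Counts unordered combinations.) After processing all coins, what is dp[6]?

3

after  coin     0     1     2     3     4     5     6     7     8     9    10    11
          1     1     1     1     1     1     1     1     1     1     1     1     1
          4     1     1     1     1     2     2     2     2     3     3     3     3
          5     1     1     1     1     2     3     3     3     4     5     6     6
          7     1     1     1     1     2     3     3     4     5     6     7     8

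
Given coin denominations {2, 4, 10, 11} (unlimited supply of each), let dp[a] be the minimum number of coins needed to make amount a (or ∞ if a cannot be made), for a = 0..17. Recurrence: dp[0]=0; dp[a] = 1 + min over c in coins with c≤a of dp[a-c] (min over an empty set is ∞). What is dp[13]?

 a  0  1  2  3  4  5  6  7  8  9 10 11 12 13 14 15 16 17
dp  0  -  1  -  1  -  2  -  2  -  1  1  2  2  2  2  3  3
(- denotes ∞ / unreachable)

2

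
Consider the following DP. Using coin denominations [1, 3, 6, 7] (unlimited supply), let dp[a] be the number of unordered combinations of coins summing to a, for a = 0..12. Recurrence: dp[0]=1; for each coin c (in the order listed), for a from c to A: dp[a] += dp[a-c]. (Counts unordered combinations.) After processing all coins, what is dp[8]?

5

after  coin     0     1     2     3     4     5     6     7     8     9    10    11    12
          1     1     1     1     1     1     1     1     1     1     1     1     1     1
          3     1     1     1     2     2     2     3     3     3     4     4     4     5
          6     1     1     1     2     2     2     4     4     4     6     6     6     9
          7     1     1     1     2     2     2     4     5     5     7     8     8    11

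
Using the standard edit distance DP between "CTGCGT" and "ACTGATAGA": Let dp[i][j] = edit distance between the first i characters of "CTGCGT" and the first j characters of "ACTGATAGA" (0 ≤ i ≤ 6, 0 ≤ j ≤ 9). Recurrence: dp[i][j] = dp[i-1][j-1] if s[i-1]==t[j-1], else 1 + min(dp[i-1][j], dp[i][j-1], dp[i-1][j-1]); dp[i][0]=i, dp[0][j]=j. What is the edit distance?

5

   ''  A  C  T  G  A  T  A  G  A
''  0  1  2  3  4  5  6  7  8  9
 C  1  1  1  2  3  4  5  6  7  8
 T  2  2  2  1  2  3  4  5  6  7
 G  3  3  3  2  1  2  3  4  5  6
 C  4  4  3  3  2  2  3  4  5  6
 G  5  5  4  4  3  3  3  4  4  5
 T  6  6  5  4  4  4  3  4  5  5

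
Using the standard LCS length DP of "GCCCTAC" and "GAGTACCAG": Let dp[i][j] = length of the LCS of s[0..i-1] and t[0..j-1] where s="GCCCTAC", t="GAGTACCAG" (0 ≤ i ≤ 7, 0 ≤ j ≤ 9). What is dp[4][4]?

1

   ''  G  A  G  T  A  C  C  A  G
''  0  0  0  0  0  0  0  0  0  0
 G  0  1  1  1  1  1  1  1  1  1
 C  0  1  1  1  1  1  2  2  2  2
 C  0  1  1  1  1  1  2  3  3  3
 C  0  1  1  1  1  1  2  3  3  3
 T  0  1  1  1  2  2  2  3  3  3
 A  0  1  2  2  2  3  3  3  4  4
 C  0  1  2  2  2  3  4  4  4  4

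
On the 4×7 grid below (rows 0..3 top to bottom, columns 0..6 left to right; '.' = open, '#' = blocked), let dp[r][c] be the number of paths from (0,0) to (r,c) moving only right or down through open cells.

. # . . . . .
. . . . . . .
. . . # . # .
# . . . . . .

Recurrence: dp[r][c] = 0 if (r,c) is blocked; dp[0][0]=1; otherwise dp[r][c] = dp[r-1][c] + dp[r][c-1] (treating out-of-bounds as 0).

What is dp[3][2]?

r\c   0   1   2   3   4   5   6
  0   1   0   0   0   0   0   0
  1   1   1   1   1   1   1   1
  2   1   2   3   0   1   0   1
  3   0   2   5   5   6   6   7

5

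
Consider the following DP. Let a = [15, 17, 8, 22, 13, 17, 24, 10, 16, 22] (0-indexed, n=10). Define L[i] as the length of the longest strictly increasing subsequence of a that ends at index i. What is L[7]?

   i    0    1    2    3    4    5    6    7    8    9
a[i]   15   17    8   22   13   17   24   10   16   22
L[i]    1    2    1    3    2    3    4    2    3    4

2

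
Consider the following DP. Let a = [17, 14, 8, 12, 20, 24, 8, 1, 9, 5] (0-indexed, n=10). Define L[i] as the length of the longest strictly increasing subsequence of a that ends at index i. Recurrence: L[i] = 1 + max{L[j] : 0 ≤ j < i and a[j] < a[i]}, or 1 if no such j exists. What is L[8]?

2

   i    0    1    2    3    4    5    6    7    8    9
a[i]   17   14    8   12   20   24    8    1    9    5
L[i]    1    1    1    2    3    4    1    1    2    2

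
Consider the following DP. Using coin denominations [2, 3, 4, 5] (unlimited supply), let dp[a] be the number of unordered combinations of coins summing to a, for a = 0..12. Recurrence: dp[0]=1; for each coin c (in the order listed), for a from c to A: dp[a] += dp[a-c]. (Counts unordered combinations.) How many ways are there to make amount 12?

after  coin     0     1     2     3     4     5     6     7     8     9    10    11    12
          2     1     0     1     0     1     0     1     0     1     0     1     0     1
          3     1     0     1     1     1     1     2     1     2     2     2     2     3
          4     1     0     1     1     2     1     3     2     4     3     5     4     7
          5     1     0     1     1     2     2     3     3     5     5     7     7    10

10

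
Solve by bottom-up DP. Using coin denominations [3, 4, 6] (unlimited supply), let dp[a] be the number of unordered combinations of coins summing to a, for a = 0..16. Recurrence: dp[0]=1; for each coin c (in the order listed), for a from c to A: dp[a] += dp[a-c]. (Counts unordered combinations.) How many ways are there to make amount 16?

after  coin     0     1     2     3     4     5     6     7     8     9    10    11    12    13    14    15    16
          3     1     0     0     1     0     0     1     0     0     1     0     0     1     0     0     1     0
          4     1     0     0     1     1     0     1     1     1     1     1     1     2     1     1     2     2
          6     1     0     0     1     1     0     2     1     1     2     2     1     4     2     2     4     4

4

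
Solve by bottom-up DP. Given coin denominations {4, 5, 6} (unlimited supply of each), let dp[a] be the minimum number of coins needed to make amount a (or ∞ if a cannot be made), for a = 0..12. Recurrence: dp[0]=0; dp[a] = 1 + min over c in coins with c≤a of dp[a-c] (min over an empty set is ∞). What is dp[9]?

 a  0  1  2  3  4  5  6  7  8  9 10 11 12
dp  0  -  -  -  1  1  1  -  2  2  2  2  2
(- denotes ∞ / unreachable)

2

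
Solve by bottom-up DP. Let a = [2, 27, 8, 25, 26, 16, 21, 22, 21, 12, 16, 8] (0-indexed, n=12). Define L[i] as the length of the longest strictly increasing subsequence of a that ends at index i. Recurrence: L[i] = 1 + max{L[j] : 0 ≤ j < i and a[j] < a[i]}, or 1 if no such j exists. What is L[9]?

   i    0    1    2    3    4    5    6    7    8    9   10   11
a[i]    2   27    8   25   26   16   21   22   21   12   16    8
L[i]    1    2    2    3    4    3    4    5    4    3    4    2

3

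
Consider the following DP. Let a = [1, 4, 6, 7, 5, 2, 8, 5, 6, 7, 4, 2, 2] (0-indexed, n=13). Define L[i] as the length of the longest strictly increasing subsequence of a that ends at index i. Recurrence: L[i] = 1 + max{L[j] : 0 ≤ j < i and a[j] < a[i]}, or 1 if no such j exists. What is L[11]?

   i    0    1    2    3    4    5    6    7    8    9   10   11   12
a[i]    1    4    6    7    5    2    8    5    6    7    4    2    2
L[i]    1    2    3    4    3    2    5    3    4    5    3    2    2

2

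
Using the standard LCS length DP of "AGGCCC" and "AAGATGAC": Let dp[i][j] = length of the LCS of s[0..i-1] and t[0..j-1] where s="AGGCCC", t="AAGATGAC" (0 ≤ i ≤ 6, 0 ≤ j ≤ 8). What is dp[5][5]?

2

   ''  A  A  G  A  T  G  A  C
''  0  0  0  0  0  0  0  0  0
 A  0  1  1  1  1  1  1  1  1
 G  0  1  1  2  2  2  2  2  2
 G  0  1  1  2  2  2  3  3  3
 C  0  1  1  2  2  2  3  3  4
 C  0  1  1  2  2  2  3  3  4
 C  0  1  1  2  2  2  3  3  4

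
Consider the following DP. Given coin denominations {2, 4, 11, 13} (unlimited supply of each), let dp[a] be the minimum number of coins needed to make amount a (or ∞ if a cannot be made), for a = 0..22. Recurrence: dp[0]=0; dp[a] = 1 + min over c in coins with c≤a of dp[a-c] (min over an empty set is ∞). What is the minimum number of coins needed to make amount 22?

2

 a  0  1  2  3  4  5  6  7  8  9 10 11 12 13 14 15 16 17 18 19 20 21 22
dp  0  -  1  -  1  -  2  -  2  -  3  1  3  1  4  2  4  2  5  3  5  3  2
(- denotes ∞ / unreachable)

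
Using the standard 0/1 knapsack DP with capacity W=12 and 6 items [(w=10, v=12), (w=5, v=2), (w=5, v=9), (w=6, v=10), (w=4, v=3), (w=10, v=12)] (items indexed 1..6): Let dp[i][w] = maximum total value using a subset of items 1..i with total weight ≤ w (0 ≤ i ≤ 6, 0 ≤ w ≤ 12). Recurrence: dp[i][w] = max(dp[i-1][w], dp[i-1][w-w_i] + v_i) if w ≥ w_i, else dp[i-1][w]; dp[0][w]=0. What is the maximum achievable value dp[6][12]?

i\w   0   1   2   3   4   5   6   7   8   9  10  11  12
  0   0   0   0   0   0   0   0   0   0   0   0   0   0
  1   0   0   0   0   0   0   0   0   0   0  12  12  12
  2   0   0   0   0   0   2   2   2   2   2  12  12  12
  3   0   0   0   0   0   9   9   9   9   9  12  12  12
  4   0   0   0   0   0   9  10  10  10  10  12  19  19
  5   0   0   0   0   3   9  10  10  10  12  13  19  19
  6   0   0   0   0   3   9  10  10  10  12  13  19  19

19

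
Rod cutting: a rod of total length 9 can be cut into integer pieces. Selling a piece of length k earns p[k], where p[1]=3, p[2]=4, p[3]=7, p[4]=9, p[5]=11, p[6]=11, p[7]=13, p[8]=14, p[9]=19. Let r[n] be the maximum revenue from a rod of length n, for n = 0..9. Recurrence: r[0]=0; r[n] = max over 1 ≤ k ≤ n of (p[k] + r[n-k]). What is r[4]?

   n    0    1    2    3    4    5    6    7    8    9
r[n]    0    3    6    9   12   15   18   21   24   27

12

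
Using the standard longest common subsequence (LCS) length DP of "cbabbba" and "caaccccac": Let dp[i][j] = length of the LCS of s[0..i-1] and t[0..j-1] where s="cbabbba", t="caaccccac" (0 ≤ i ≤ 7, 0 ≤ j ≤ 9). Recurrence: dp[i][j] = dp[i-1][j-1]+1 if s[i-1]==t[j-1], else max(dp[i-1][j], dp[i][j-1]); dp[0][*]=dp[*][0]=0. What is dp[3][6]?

   ''  c  a  a  c  c  c  c  a  c
''  0  0  0  0  0  0  0  0  0  0
 c  0  1  1  1  1  1  1  1  1  1
 b  0  1  1  1  1  1  1  1  1  1
 a  0  1  2  2  2  2  2  2  2  2
 b  0  1  2  2  2  2  2  2  2  2
 b  0  1  2  2  2  2  2  2  2  2
 b  0  1  2  2  2  2  2  2  2  2
 a  0  1  2  3  3  3  3  3  3  3

2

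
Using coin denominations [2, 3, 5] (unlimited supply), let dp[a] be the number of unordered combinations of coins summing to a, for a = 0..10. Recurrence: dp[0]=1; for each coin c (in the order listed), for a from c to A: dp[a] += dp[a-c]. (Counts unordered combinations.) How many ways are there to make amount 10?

4

after  coin     0     1     2     3     4     5     6     7     8     9    10
          2     1     0     1     0     1     0     1     0     1     0     1
          3     1     0     1     1     1     1     2     1     2     2     2
          5     1     0     1     1     1     2     2     2     3     3     4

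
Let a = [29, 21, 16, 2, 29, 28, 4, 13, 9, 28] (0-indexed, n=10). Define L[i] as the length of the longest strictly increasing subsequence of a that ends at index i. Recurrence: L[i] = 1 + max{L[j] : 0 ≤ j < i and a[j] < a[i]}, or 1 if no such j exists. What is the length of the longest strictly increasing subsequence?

4

   i    0    1    2    3    4    5    6    7    8    9
a[i]   29   21   16    2   29   28    4   13    9   28
L[i]    1    1    1    1    2    2    2    3    3    4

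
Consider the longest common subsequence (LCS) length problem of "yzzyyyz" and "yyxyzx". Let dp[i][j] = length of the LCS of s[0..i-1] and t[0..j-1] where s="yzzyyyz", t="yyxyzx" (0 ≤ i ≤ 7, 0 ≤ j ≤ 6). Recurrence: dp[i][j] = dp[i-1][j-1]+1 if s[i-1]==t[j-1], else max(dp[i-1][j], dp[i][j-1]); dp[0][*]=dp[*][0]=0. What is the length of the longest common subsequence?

   ''  y  y  x  y  z  x
''  0  0  0  0  0  0  0
 y  0  1  1  1  1  1  1
 z  0  1  1  1  1  2  2
 z  0  1  1  1  1  2  2
 y  0  1  2  2  2  2  2
 y  0  1  2  2  3  3  3
 y  0  1  2  2  3  3  3
 z  0  1  2  2  3  4  4

4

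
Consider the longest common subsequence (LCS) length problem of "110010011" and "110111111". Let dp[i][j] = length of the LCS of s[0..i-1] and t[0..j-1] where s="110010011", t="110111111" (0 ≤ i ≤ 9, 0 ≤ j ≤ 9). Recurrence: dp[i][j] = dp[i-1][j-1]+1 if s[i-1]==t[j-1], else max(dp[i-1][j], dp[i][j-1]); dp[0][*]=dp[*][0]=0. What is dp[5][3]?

   ''  1  1  0  1  1  1  1  1  1
''  0  0  0  0  0  0  0  0  0  0
 1  0  1  1  1  1  1  1  1  1  1
 1  0  1  2  2  2  2  2  2  2  2
 0  0  1  2  3  3  3  3  3  3  3
 0  0  1  2  3  3  3  3  3  3  3
 1  0  1  2  3  4  4  4  4  4  4
 0  0  1  2  3  4  4  4  4  4  4
 0  0  1  2  3  4  4  4  4  4  4
 1  0  1  2  3  4  5  5  5  5  5
 1  0  1  2  3  4  5  6  6  6  6

3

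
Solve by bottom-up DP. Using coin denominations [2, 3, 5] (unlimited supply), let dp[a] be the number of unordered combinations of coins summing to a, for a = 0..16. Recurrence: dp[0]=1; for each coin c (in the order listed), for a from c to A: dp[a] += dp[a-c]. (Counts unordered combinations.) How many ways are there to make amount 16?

after  coin     0     1     2     3     4     5     6     7     8     9    10    11    12    13    14    15    16
          2     1     0     1     0     1     0     1     0     1     0     1     0     1     0     1     0     1
          3     1     0     1     1     1     1     2     1     2     2     2     2     3     2     3     3     3
          5     1     0     1     1     1     2     2     2     3     3     4     4     5     5     6     7     7

7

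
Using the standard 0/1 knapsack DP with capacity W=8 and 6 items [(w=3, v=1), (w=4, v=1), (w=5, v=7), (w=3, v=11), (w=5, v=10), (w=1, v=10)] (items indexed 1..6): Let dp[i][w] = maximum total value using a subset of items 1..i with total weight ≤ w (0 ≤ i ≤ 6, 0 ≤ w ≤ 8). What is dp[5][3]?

11

i\w   0   1   2   3   4   5   6   7   8
  0   0   0   0   0   0   0   0   0   0
  1   0   0   0   1   1   1   1   1   1
  2   0   0   0   1   1   1   1   2   2
  3   0   0   0   1   1   7   7   7   8
  4   0   0   0  11  11  11  12  12  18
  5   0   0   0  11  11  11  12  12  21
  6   0  10  10  11  21  21  21  22  22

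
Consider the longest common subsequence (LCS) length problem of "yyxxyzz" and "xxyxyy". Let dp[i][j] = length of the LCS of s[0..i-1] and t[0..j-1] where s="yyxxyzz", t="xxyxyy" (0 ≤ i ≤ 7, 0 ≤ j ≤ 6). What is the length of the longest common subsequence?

   ''  x  x  y  x  y  y
''  0  0  0  0  0  0  0
 y  0  0  0  1  1  1  1
 y  0  0  0  1  1  2  2
 x  0  1  1  1  2  2  2
 x  0  1  2  2  2  2  2
 y  0  1  2  3  3  3  3
 z  0  1  2  3  3  3  3
 z  0  1  2  3  3  3  3

3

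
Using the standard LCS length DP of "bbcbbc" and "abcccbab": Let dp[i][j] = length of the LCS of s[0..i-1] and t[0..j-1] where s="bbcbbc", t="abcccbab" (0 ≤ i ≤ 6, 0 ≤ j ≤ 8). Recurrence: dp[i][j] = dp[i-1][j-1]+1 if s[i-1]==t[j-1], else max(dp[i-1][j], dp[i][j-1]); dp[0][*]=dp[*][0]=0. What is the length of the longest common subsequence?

4

   ''  a  b  c  c  c  b  a  b
''  0  0  0  0  0  0  0  0  0
 b  0  0  1  1  1  1  1  1  1
 b  0  0  1  1  1  1  2  2  2
 c  0  0  1  2  2  2  2  2  2
 b  0  0  1  2  2  2  3  3  3
 b  0  0  1  2  2  2  3  3  4
 c  0  0  1  2  3  3  3  3  4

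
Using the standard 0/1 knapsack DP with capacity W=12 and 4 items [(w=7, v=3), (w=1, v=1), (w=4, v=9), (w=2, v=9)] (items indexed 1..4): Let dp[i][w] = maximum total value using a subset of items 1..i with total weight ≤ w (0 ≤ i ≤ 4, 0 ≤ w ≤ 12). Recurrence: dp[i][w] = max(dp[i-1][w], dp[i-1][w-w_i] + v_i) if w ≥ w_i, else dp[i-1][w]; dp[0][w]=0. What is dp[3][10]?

10

i\w   0   1   2   3   4   5   6   7   8   9  10  11  12
  0   0   0   0   0   0   0   0   0   0   0   0   0   0
  1   0   0   0   0   0   0   0   3   3   3   3   3   3
  2   0   1   1   1   1   1   1   3   4   4   4   4   4
  3   0   1   1   1   9  10  10  10  10  10  10  12  13
  4   0   1   9  10  10  10  18  19  19  19  19  19  19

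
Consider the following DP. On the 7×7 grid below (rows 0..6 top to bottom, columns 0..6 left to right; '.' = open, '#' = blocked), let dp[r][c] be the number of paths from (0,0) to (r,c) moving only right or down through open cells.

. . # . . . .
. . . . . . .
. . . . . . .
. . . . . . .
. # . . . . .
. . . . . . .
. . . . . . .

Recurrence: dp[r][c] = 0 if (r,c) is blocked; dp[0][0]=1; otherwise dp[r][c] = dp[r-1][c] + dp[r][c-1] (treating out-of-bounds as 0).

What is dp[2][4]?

r\c   0   1   2   3   4   5   6
  0   1   1   0   0   0   0   0
  1   1   2   2   2   2   2   2
  2   1   3   5   7   9  11  13
  3   1   4   9  16  25  36  49
  4   1   0   9  25  50  86 135
  5   1   1  10  35  85 171 306
  6   1   2  12  47 132 303 609

9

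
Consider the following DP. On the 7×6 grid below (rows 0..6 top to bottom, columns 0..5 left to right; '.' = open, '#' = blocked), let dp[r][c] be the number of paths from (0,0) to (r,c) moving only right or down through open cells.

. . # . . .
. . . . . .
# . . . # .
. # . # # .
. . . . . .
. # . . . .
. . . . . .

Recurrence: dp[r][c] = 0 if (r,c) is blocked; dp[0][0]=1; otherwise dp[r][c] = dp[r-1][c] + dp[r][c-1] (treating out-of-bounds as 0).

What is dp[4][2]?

4

r\c   0   1   2   3   4   5
  0   1   1   0   0   0   0
  1   1   2   2   2   2   2
  2   0   2   4   6   0   2
  3   0   0   4   0   0   2
  4   0   0   4   4   4   6
  5   0   0   4   8  12  18
  6   0   0   4  12  24  42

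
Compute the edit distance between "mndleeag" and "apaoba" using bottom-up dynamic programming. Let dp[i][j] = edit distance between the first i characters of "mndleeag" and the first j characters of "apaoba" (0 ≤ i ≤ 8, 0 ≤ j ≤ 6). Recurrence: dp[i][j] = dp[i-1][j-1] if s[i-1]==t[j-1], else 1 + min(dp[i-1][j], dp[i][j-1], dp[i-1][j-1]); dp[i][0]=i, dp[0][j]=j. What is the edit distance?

   ''  a  p  a  o  b  a
''  0  1  2  3  4  5  6
 m  1  1  2  3  4  5  6
 n  2  2  2  3  4  5  6
 d  3  3  3  3  4  5  6
 l  4  4  4  4  4  5  6
 e  5  5  5  5  5  5  6
 e  6  6  6  6  6  6  6
 a  7  6  7  6  7  7  6
 g  8  7  7  7  7  8  7

7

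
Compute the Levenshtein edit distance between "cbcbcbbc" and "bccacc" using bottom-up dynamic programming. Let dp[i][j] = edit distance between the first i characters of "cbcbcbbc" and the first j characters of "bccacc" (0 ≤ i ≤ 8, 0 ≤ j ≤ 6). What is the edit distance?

4

   ''  b  c  c  a  c  c
''  0  1  2  3  4  5  6
 c  1  1  1  2  3  4  5
 b  2  1  2  2  3  4  5
 c  3  2  1  2  3  3  4
 b  4  3  2  2  3  4  4
 c  5  4  3  2  3  3  4
 b  6  5  4  3  3  4  4
 b  7  6  5  4  4  4  5
 c  8  7  6  5  5  4  4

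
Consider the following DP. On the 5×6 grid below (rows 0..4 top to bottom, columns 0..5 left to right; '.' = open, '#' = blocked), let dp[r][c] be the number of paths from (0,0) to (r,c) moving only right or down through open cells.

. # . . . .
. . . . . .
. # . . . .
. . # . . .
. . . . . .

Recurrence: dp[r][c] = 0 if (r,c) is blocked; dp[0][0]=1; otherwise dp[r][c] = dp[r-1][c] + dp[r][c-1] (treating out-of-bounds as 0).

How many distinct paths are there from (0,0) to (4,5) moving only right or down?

r\c   0   1   2   3   4   5
  0   1   0   0   0   0   0
  1   1   1   1   1   1   1
  2   1   0   1   2   3   4
  3   1   1   0   2   5   9
  4   1   2   2   4   9  18

18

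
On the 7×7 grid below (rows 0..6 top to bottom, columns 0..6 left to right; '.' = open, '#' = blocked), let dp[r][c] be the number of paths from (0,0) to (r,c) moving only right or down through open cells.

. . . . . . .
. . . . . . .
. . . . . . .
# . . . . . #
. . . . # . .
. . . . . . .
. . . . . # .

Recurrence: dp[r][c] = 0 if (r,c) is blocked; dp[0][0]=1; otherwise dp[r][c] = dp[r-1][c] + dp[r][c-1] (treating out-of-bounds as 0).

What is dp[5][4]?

r\c   0   1   2   3   4   5   6
  0   1   1   1   1   1   1   1
  1   1   2   3   4   5   6   7
  2   1   3   6  10  15  21  28
  3   0   3   9  19  34  55   0
  4   0   3  12  31   0  55  55
  5   0   3  15  46  46 101 156
  6   0   3  18  64 110   0 156

46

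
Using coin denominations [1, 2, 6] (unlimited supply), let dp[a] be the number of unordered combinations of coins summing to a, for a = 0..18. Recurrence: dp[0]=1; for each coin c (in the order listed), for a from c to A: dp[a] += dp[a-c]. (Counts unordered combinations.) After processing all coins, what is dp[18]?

22

after  coin     0     1     2     3     4     5     6     7     8     9    10    11    12    13    14    15    16    17    18
          1     1     1     1     1     1     1     1     1     1     1     1     1     1     1     1     1     1     1     1
          2     1     1     2     2     3     3     4     4     5     5     6     6     7     7     8     8     9     9    10
          6     1     1     2     2     3     3     5     5     7     7     9     9    12    12    15    15    18    18    22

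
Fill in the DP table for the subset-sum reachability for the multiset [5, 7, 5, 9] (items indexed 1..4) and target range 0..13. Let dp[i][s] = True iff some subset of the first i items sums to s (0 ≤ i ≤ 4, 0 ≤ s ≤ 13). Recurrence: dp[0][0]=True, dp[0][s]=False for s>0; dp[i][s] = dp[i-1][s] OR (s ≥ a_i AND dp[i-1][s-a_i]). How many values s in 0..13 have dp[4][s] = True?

6

i\s   0   1   2   3   4   5   6   7   8   9  10  11  12  13
  0   T   F   F   F   F   F   F   F   F   F   F   F   F   F
  1   T   F   F   F   F   T   F   F   F   F   F   F   F   F
  2   T   F   F   F   F   T   F   T   F   F   F   F   T   F
  3   T   F   F   F   F   T   F   T   F   F   T   F   T   F
  4   T   F   F   F   F   T   F   T   F   T   T   F   T   F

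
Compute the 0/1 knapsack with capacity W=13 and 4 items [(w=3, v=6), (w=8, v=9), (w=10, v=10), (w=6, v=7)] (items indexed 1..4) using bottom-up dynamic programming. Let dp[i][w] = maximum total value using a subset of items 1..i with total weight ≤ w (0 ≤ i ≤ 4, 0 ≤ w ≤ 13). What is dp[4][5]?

6

i\w   0   1   2   3   4   5   6   7   8   9  10  11  12  13
  0   0   0   0   0   0   0   0   0   0   0   0   0   0   0
  1   0   0   0   6   6   6   6   6   6   6   6   6   6   6
  2   0   0   0   6   6   6   6   6   9   9   9  15  15  15
  3   0   0   0   6   6   6   6   6   9   9  10  15  15  16
  4   0   0   0   6   6   6   7   7   9  13  13  15  15  16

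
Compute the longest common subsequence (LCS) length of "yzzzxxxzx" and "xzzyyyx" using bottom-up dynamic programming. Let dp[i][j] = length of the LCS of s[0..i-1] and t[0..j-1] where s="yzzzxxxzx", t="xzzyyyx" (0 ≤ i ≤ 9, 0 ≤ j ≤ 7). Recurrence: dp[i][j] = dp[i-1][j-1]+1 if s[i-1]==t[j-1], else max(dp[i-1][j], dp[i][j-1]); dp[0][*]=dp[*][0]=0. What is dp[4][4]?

   ''  x  z  z  y  y  y  x
''  0  0  0  0  0  0  0  0
 y  0  0  0  0  1  1  1  1
 z  0  0  1  1  1  1  1  1
 z  0  0  1  2  2  2  2  2
 z  0  0  1  2  2  2  2  2
 x  0  1  1  2  2  2  2  3
 x  0  1  1  2  2  2  2  3
 x  0  1  1  2  2  2  2  3
 z  0  1  2  2  2  2  2  3
 x  0  1  2  2  2  2  2  3

2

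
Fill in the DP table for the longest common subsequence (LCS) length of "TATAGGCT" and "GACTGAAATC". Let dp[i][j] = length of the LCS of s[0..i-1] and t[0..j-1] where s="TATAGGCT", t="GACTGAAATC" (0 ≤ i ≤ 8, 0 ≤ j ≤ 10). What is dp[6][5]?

3

   ''  G  A  C  T  G  A  A  A  T  C
''  0  0  0  0  0  0  0  0  0  0  0
 T  0  0  0  0  1  1  1  1  1  1  1
 A  0  0  1  1  1  1  2  2  2  2  2
 T  0  0  1  1  2  2  2  2  2  3  3
 A  0  0  1  1  2  2  3  3  3  3  3
 G  0  1  1  1  2  3  3  3  3  3  3
 G  0  1  1  1  2  3  3  3  3  3  3
 C  0  1  1  2  2  3  3  3  3  3  4
 T  0  1  1  2  3  3  3  3  3  4  4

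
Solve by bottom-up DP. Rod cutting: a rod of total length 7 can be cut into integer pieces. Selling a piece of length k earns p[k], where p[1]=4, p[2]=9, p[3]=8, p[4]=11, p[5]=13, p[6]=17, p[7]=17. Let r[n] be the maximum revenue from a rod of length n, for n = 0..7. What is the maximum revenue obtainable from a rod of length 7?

   n    0    1    2    3    4    5    6    7
r[n]    0    4    9   13   18   22   27   31

31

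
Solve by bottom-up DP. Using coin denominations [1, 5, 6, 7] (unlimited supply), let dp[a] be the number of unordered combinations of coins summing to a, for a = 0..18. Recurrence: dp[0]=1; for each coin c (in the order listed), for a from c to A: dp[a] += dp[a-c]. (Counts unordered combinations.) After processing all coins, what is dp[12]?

8

after  coin     0     1     2     3     4     5     6     7     8     9    10    11    12    13    14    15    16    17    18
          1     1     1     1     1     1     1     1     1     1     1     1     1     1     1     1     1     1     1     1
          5     1     1     1     1     1     2     2     2     2     2     3     3     3     3     3     4     4     4     4
          6     1     1     1     1     1     2     3     3     3     3     4     5     6     6     6     7     8     9    10
          7     1     1     1     1     1     2     3     4     4     4     5     6     8     9    10    11    12    14    16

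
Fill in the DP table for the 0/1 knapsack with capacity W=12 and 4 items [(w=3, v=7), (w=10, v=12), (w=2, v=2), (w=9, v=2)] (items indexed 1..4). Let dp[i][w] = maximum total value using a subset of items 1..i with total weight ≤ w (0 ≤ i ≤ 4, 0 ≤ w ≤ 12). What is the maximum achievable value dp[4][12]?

14

i\w   0   1   2   3   4   5   6   7   8   9  10  11  12
  0   0   0   0   0   0   0   0   0   0   0   0   0   0
  1   0   0   0   7   7   7   7   7   7   7   7   7   7
  2   0   0   0   7   7   7   7   7   7   7  12  12  12
  3   0   0   2   7   7   9   9   9   9   9  12  12  14
  4   0   0   2   7   7   9   9   9   9   9  12  12  14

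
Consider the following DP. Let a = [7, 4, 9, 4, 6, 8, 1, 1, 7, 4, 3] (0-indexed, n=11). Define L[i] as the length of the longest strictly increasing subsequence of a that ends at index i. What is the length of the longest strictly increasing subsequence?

   i    0    1    2    3    4    5    6    7    8    9   10
a[i]    7    4    9    4    6    8    1    1    7    4    3
L[i]    1    1    2    1    2    3    1    1    3    2    2

3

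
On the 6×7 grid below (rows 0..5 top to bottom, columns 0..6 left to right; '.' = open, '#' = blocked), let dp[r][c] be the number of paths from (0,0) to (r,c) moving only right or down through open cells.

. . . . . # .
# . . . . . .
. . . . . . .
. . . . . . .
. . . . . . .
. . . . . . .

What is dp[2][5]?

r\c   0   1   2   3   4   5   6
  0   1   1   1   1   1   0   0
  1   0   1   2   3   4   4   4
  2   0   1   3   6  10  14  18
  3   0   1   4  10  20  34  52
  4   0   1   5  15  35  69 121
  5   0   1   6  21  56 125 246

14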